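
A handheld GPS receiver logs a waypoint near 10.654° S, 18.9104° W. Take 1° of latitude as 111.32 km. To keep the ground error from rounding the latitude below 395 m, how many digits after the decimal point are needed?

One degree of latitude covers 111320 m.
Rounding to N decimal places gives at most 0.5 × 10⁻ᴺ degrees of error, i.e. 0.5 × 10⁻ᴺ × 111320 m.
Setting 55660 × 10⁻ᴺ ≤ 395 gives 10ᴺ ≥ 140.9, i.e. N ≥ 2.15.
So 3 decimal places suffice (55.7 m); 2 would allow up to 557 m.

3 decimal places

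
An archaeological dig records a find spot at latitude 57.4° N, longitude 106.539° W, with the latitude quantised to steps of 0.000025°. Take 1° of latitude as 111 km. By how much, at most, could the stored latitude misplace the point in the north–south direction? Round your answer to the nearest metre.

1 metres

With a 0.000025° grid the true value lies within half a step, ±0.000025°/2 = ±1.25e-05°, of the stored one.
Along the meridian that is 1.25e-05° × 111000 m/° = 1.3875 m.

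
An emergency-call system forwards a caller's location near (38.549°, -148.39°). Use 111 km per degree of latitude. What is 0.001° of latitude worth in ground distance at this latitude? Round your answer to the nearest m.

111 m

0.001° × 111000 m/° = 111 m.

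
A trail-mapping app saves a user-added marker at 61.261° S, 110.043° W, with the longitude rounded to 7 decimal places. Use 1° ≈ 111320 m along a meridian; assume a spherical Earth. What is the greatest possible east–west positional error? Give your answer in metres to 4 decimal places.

0.0027 metres

Rounding to 7 decimal places leaves the longitude within ±5e-08° of the true value.
Parallels shrink by cos φ, so at 61.261° a degree of longitude is 111320 × 0.4808 ≈ 53524.9 m.
Maximum E–W displacement: 5e-08 × 53524.9 = 0.00267625 m.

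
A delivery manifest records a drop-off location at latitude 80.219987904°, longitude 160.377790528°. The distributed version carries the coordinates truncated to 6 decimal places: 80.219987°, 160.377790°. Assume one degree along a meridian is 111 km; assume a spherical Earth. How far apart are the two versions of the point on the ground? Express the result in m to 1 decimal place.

The latitude changed by +0.000000904° and the longitude by +0.000000528°.
North–south shift: 0.000000904 × 111000 = 0.100344 m.
E–W at 80.22°: 0.000000528° × 111000 × cos 80.22° = 0.000000528 × 111000 × 0.1699 ≈ 0.00995549 m.
Distance: √(0.100344² + 0.00995549²) ≈ 0.100837 m.

0.1 m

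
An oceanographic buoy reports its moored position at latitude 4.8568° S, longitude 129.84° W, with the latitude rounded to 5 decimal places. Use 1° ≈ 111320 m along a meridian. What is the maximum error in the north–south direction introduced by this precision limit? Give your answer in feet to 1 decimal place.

1.8 feet

Rounding to 5 decimal places leaves the latitude within ±5e-06° of the true value.
North–south distance: 5e-06° × 111320 m/° = 0.5566 m.
In feet: 0.5566 m ÷ 0.3048 ≈ 1.8261 ft.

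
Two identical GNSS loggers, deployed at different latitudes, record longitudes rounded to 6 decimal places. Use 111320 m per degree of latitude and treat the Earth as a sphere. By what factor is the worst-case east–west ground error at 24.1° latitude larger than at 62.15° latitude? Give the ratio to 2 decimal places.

Rounding to 6 decimal places leaves the longitude within ±5e-07° of the true value.
At 24.1°: 5e-07° × 111320 × cos 24.1° = 5e-07 × 111320 × 0.9128 ≈ 0.050808 m.
At 62.15°: 5e-07° × 111320 × cos 62.15° = 5e-07 × 111320 × 0.4672 ≈ 0.026002 m.
The ratio reduces to cos 24.1° / cos 62.15° = 0.9128/0.4672 ≈ 1.9540.

1.95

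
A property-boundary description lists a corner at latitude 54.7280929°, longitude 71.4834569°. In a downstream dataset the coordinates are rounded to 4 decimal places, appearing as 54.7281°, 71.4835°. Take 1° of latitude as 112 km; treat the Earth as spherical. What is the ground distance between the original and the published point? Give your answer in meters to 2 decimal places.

2.90 meters

Δlat = 54.7280929 − 54.7281 = -0.0000071°; Δlon = 71.4834569 − 71.4835 = -0.0000431°.
North–south shift: -0.0000071 × 112000 = -0.7952 m.
East–west at this latitude: -0.0000431° × 112000 × cos 54.7281° ≈ -0.0000431 × 64675.2 = -2.7875 m.
Combined displacement = (0.7952² + 2.7875²)^½ ≈ 2.89871 m.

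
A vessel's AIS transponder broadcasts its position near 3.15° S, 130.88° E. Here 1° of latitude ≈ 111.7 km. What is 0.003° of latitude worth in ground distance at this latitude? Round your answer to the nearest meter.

Along a meridian 0.003° is 0.003 × 111700 = 335.1 m.

335 meters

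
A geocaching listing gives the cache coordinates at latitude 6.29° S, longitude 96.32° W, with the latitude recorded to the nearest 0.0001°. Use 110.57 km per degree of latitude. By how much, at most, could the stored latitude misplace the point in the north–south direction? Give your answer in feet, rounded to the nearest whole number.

18 feet

Rounding to 4 decimal places leaves the latitude within ±5e-05° of the true value.
North–south distance: 5e-05° × 110570 m/° = 5.5285 m.
In feet: 5.5285 m ÷ 0.3048 ≈ 18.138 ft.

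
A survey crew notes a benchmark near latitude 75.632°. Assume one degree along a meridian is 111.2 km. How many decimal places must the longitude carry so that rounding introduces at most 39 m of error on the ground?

3 decimal places

At 75.632° one degree of longitude covers 111200 × cos 75.632° ≈ 111200 × 0.2481 ≈ 27594.2 m.
With N decimal places the half-ulp bound is 0.5·10⁻ᴺ°, or 0.5·10⁻ᴺ × 27594.2 m on the ground.
Setting 13797.1 × 10⁻ᴺ ≤ 39 gives 10ᴺ ≥ 353.8, i.e. N ≥ 2.55.
N = 2 would give 138 m (too coarse); N = 3 gives 13.8 m ≤ 39 m.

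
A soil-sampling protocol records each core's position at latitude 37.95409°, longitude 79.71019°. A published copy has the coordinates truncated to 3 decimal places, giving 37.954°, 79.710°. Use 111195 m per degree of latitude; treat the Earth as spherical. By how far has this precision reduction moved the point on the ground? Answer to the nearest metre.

The latitude changed by +0.00009° and the longitude by +0.00019°.
N–S: 0.00009° × 111195 m/° = 10.0076 m.
East–west at this latitude: 0.00019° × 111195 × cos 37.954° ≈ 0.00019 × 87677.8 = 16.6588 m.
Combined displacement = (10.0076² + 16.6588²)^½ ≈ 19.4336 m.

19 metres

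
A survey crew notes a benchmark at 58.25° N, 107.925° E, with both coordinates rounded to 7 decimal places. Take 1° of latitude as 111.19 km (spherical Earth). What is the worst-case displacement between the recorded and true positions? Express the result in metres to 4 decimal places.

Rounding to 7 decimal places leaves each coordinate within ±5e-08° of the true value.
North–south component: 5e-08° × 111190 = 0.0055595 m.
East–west component at 58.25°: 5e-08° × 111190 × cos 58.25° ≈ 5e-08 × 58509.7 ≈ 0.00292549 m.
The two errors are perpendicular, so the maximum displacement is √(0.0055595² + 0.00292549²) ≈ 0.00628224 m.

0.0063 metres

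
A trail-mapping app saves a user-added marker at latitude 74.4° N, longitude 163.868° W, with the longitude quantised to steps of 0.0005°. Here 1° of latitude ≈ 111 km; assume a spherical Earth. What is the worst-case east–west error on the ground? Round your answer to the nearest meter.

With a 0.0005° grid the true value lies within half a step, ±0.0005°/2 = ±0.00025°, of the stored one.
One degree of longitude at 74.4° is 111000 × cos 74.4° ≈ 111000 × 0.2689 = 29850.1 m.
So at most 0.00025° × 29850.1 ≈ 7.46253 m east–west.

7 meters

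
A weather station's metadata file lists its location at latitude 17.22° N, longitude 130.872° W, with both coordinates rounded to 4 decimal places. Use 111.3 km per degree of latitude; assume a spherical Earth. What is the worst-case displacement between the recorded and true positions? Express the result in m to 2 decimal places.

7.70 m

Rounding to 4 decimal places leaves each coordinate within ±5e-05° of the true value.
Latitude error → 5e-05 × 111300 = 5.565 m along the meridian.
East–west component at 17.22°: 5e-05° × 111300 × cos 17.22° ≈ 5e-05 × 106311 ≈ 5.31555 m.
Worst case both components are at the extreme and orthogonal: √(5.565² + 5.31555²) ≈ 7.69573 m.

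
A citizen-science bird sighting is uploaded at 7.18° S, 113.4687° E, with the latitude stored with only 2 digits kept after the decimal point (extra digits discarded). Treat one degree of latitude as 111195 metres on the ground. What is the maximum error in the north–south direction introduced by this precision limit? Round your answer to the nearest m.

Truncating at 2 decimal places can drop up to a full unit in the last place, so the latitude may be off by as much as 0.01°.
So the N–S error is at most 0.01 × 111195 = 1111.95 m.

1112 m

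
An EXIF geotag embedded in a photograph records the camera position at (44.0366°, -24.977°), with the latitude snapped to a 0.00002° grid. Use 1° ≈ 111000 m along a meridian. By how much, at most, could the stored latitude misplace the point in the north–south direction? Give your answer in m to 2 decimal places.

With a 0.00002° grid the true value lies within half a step, ±0.00002°/2 = ±1e-05°, of the stored one.
So the N–S error is at most 1e-05 × 111000 = 1.11 m.

1.11 m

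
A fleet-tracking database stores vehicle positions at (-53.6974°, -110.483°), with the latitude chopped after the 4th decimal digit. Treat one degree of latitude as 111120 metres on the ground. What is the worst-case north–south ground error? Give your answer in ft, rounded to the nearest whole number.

36 ft

Truncating at 4 decimal places can drop up to a full unit in the last place, so the latitude may be off by as much as 0.0001°.
Along the meridian that is 0.0001° × 111120 m/° = 11.112 m.
In feet: 11.112 m ÷ 0.3048 ≈ 36.457 ft.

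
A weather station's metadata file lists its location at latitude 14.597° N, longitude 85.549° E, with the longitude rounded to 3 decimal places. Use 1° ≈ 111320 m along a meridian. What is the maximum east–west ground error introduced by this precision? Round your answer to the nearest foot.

177 feet

Rounding to 3 decimal places leaves the longitude within ±0.0005° of the true value.
Parallels shrink by cos φ, so at 14.597° a degree of longitude is 111320 × 0.9677 ≈ 107727 m.
So at most 0.0005° × 107727 ≈ 53.8634 m east–west.
Converting: 53.8634 m × 3.2808 ft/m ≈ 176.72 ft.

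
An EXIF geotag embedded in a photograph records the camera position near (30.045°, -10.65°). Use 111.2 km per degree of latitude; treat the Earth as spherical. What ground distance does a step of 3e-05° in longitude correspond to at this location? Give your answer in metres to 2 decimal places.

2.89 metres

At 30.045° a degree of longitude is 111200 × cos 30.045° ≈ 96258.3 m, so 3e-05° corresponds to 2.88775 m.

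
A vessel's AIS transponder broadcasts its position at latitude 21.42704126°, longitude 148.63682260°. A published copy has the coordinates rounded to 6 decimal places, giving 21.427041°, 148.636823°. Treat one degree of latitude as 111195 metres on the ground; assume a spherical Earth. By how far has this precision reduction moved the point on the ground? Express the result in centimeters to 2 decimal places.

5.05 centimeters

The latitude changed by +0.00000026° and the longitude by -0.00000040°.
N–S: 0.00000026° × 111195 m/° = 0.0289107 m.
E–W at 21.427°: -0.00000040° × 111195 × cos 21.427° = -0.00000040 × 111195 × 0.9309 ≈ -0.0414038 m.
Hypotenuse of the two orthogonal shifts: √(0.0289107² + 0.0414038²) = 0.0504986 m.
That is 0.0504986 m = 5.0499 cm.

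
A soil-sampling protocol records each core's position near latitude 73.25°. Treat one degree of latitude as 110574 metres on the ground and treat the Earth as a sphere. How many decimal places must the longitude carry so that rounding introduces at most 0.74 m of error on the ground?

5 decimal places

At 73.25° one degree of longitude covers 110574 × cos 73.25° ≈ 110574 × 0.2882 ≈ 31867 m.
With N decimal places the half-ulp bound is 0.5·10⁻ᴺ°, or 0.5·10⁻ᴺ × 31867 m on the ground.
Setting 15933.5 × 10⁻ᴺ ≤ 0.74 gives 10ᴺ ≥ 2.153e+04, i.e. N ≥ 4.33.
So 5 decimal places suffice (0.159 m); 4 would allow up to 1.59 m.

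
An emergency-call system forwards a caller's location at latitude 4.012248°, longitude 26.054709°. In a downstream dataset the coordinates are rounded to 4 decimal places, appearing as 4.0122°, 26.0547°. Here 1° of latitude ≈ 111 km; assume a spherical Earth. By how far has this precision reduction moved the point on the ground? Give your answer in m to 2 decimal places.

5.42 m

The latitude changed by +0.000048° and the longitude by +0.000009°.
N–S: 0.000048° × 111000 m/° = 5.328 m.
E–W at 4.0122°: 0.000009° × 111000 × cos 4.0122° = 0.000009 × 111000 × 0.9975 ≈ 0.996552 m.
Hypotenuse of the two orthogonal shifts: √(5.328² + 0.996552²) = 5.4204 m.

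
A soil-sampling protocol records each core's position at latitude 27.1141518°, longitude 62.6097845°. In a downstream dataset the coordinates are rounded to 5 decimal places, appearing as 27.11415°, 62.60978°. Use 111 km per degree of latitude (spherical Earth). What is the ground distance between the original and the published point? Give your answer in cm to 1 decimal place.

48.7 cm

Δlat = 27.1141518 − 27.11415 = +0.0000018°; Δlon = 62.6097845 − 62.60978 = +0.0000045°.
N–S: 0.0000018° × 111000 m/° = 0.1998 m.
East–west at this latitude: 0.0000045° × 111000 × cos 27.1141° ≈ 0.0000045 × 98801.1 = 0.444605 m.
Hypotenuse of the two orthogonal shifts: √(0.1998² + 0.444605²) = 0.487436 m.
That is 0.487436 m = 48.744 cm.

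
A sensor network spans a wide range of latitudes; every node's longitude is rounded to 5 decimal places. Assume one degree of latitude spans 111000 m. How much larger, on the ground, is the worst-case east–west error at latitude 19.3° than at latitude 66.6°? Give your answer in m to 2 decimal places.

Rounding to 5 decimal places leaves the longitude within ±5e-06° of the true value.
At 19.3°: 5e-06° × 111000 × cos 19.3° = 5e-06 × 111000 × 0.9438 ≈ 0.52381 m.
At 66.6°: 5e-06° × 111000 × cos 66.6° = 5e-06 × 111000 × 0.3971 ≈ 0.22042 m.
So the lower-latitude error exceeds the higher by 0.52381 − 0.22042 = 0.30339 m.

0.30 m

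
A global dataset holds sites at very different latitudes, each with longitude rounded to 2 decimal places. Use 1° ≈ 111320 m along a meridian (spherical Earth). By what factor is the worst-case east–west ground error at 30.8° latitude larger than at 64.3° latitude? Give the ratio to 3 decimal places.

1.981

Rounding to 2 decimal places leaves the longitude within ±0.005° of the true value.
Error at 30.8° = 0.005° × 111320 × cos 30.8° ≈ 556.6 × 0.8590 = 478.1 m.
At 64.3°: 0.005° × 111320 × cos 64.3° = 0.005 × 111320 × 0.4337 ≈ 241.37 m.
Ratio: 478.1 / 241.37 = cos 30.8° / cos 64.3° ≈ 1.9807.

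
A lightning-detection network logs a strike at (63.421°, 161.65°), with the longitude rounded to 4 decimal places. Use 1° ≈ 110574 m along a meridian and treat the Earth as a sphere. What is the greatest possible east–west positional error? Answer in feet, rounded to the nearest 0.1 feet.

Rounding to 4 decimal places leaves the longitude within ±5e-05° of the true value.
One degree of longitude at 63.421° is 110574 × cos 63.421° ≈ 110574 × 0.4474 = 49474.3 m.
East–west error: 5e-05° × 49474.3 m/° ≈ 2.47371 m.
Converting: 2.47371 m × 3.2808 ft/m ≈ 8.1159 ft.

8.1 feet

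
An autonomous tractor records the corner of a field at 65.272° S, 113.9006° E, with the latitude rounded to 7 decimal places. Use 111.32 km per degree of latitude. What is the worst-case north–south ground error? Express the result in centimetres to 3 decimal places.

0.557 centimetres

Rounding to 7 decimal places leaves the latitude within ±5e-08° of the true value.
Along the meridian that is 5e-08° × 111320 m/° = 0.005566 m.
That is 0.005566 m = 0.5566 cm.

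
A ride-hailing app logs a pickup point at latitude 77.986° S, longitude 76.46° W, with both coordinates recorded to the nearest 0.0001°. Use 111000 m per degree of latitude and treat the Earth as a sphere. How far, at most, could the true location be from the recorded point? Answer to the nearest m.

Rounding to 4 decimal places leaves each coordinate within ±5e-05° of the true value.
North–south component: 5e-05° × 111000 = 5.55 m.
East–west component at 77.986°: 5e-05° × 111000 × cos 77.986° ≈ 5e-05 × 23104.7 ≈ 1.15524 m.
Worst case both components are at the extreme and orthogonal: √(5.55² + 1.15524²) ≈ 5.66896 m.

6 m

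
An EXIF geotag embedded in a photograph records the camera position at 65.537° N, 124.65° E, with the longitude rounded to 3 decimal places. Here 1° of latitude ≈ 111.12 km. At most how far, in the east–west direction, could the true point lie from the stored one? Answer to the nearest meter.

23 meters

Rounding to 3 decimal places leaves the longitude within ±0.0005° of the true value.
Parallels shrink by cos φ, so at 65.537° a degree of longitude is 111120 × 0.4141 ≈ 46015.4 m.
So at most 0.0005° × 46015.4 ≈ 23.0077 m east–west.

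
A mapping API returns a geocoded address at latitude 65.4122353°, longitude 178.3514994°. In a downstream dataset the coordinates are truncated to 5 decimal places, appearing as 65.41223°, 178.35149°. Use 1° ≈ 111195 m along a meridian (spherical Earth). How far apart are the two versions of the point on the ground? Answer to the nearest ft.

The latitude changed by +0.0000053° and the longitude by +0.0000094°.
North–south shift: 0.0000053 × 111195 = 0.589334 m.
East–west at this latitude: 0.0000094° × 111195 × cos 65.4122° ≈ 0.0000094 × 46266.8 = 0.434908 m.
Hypotenuse of the two orthogonal shifts: √(0.589334² + 0.434908²) = 0.732433 m.
In feet: 0.732433 m ÷ 0.3048 ≈ 2.403 ft.

2 ft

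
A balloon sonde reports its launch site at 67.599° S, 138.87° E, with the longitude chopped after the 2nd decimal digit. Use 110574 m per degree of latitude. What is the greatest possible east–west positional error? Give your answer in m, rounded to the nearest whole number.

421 m

Truncating at 2 decimal places can drop up to a full unit in the last place, so the longitude may be off by as much as 0.01°.
Parallels shrink by cos φ, so at 67.599° a degree of longitude is 110574 × 0.3811 ≈ 42138.3 m.
So at most 0.01° × 42138.3 ≈ 421.383 m east–west.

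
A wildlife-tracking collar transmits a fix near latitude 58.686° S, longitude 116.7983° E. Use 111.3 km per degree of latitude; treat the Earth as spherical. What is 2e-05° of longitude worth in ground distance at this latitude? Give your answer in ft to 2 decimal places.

2e-05° of longitude at 58.686° is 2e-05 × 111300 × cos 58.686° ≈ 2e-05 × 57845.7 = 1.15691 m.
In feet: 1.15691 m ÷ 0.3048 ≈ 3.7957 ft.

3.80 ft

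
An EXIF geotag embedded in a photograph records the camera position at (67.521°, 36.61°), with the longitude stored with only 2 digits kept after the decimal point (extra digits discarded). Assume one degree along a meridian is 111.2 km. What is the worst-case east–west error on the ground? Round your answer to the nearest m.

Truncating at 2 decimal places can drop up to a full unit in the last place, so the longitude may be off by as much as 0.01°.
At latitude 67.521° a degree of longitude spans 111200 m × cos 67.521° = 111200 × 0.3823 ≈ 42516.7 m.
So at most 0.01° × 42516.7 ≈ 425.167 m east–west.

425 m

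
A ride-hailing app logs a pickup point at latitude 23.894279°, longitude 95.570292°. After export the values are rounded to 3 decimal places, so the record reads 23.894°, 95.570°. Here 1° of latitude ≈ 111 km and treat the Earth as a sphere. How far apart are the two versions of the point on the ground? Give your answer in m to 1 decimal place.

42.9 m

Δlat = 23.894279 − 23.894 = +0.000279°; Δlon = 95.570292 − 95.570 = +0.000292°.
North–south shift: 0.000279 × 111000 = 30.969 m.
East–west at this latitude: 0.000292° × 111000 × cos 23.894° ≈ 0.000292 × 101487 = 29.6342 m.
Hypotenuse of the two orthogonal shifts: √(30.969² + 29.6342²) = 42.8633 m.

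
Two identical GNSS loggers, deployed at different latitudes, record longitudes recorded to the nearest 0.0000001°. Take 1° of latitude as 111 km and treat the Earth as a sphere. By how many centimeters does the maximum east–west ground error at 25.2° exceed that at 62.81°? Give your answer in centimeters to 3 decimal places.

0.249 centimeters

Rounding to 7 decimal places leaves the longitude within ±5e-08° of the true value.
At 25.2°: 5e-08° × 111000 × cos 25.2° = 5e-08 × 111000 × 0.9048 ≈ 0.0050218 m.
At 62.81°: 5e-08° × 111000 × cos 62.81° = 5e-08 × 111000 × 0.4569 ≈ 0.002536 m.
Difference: 0.0050218 − 0.002536 = 0.0024858 m.
That is 0.00248576 m = 0.24858 cm.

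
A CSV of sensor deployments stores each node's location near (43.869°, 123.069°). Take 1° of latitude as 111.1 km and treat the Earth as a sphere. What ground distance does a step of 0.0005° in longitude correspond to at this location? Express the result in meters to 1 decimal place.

At 43.869° a degree of longitude is 111100 × cos 43.869° ≈ 80094.9 m, so 0.0005° corresponds to 40.0474 m.

40.0 meters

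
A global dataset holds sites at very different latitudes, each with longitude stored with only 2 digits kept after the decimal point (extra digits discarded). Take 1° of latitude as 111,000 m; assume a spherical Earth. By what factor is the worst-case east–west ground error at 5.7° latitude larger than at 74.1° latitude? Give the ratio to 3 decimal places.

Truncating at 2 decimal places can drop up to a full unit in the last place, so the longitude may be off by as much as 0.01°.
At 5.7°: 0.01° × 111000 × cos 5.7° = 0.01 × 111000 × 0.9951 ≈ 1104.5 m.
At 74.1°: 0.01° × 111000 × cos 74.1° = 0.01 × 111000 × 0.2740 ≈ 304.09 m.
The ratio reduces to cos 5.7° / cos 74.1° = 0.9951/0.2740 ≈ 3.6321.

3.632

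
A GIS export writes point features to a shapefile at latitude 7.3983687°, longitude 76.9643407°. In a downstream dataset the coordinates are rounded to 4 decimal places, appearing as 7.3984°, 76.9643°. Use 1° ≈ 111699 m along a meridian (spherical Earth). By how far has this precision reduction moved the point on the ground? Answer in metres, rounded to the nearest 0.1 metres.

The latitude changed by -0.0000313° and the longitude by +0.0000407°.
North–south shift: -0.0000313 × 111699 = -3.49618 m.
East–west at this latitude: 0.0000407° × 111699 × cos 7.3984° ≈ 0.0000407 × 110769 = 4.5083 m.
Hypotenuse of the two orthogonal shifts: √(3.49618² + 4.5083²) = 5.70509 m.

5.7 metres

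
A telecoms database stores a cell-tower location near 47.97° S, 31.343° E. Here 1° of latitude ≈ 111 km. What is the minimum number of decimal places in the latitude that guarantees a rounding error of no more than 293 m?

3 decimal places

One degree of latitude covers 111000 m.
Rounding to N decimal places gives at most 0.5 × 10⁻ᴺ degrees of error, i.e. 0.5 × 10⁻ᴺ × 111000 m.
Setting 55500 × 10⁻ᴺ ≤ 293 gives 10ᴺ ≥ 189.4, i.e. N ≥ 2.28.
At 2 places the error can reach 555 m, but 3 places keeps it to 55.5 m.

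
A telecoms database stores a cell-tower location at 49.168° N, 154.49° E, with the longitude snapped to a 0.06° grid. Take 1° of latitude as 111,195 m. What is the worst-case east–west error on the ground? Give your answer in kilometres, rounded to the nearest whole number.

2 kilometres

With a 0.06° grid the true value lies within half a step, ±0.06°/2 = ±0.03°, of the stored one.
Parallels shrink by cos φ, so at 49.168° a degree of longitude is 111195 × 0.6538 ≈ 72704.1 m.
So at most 0.03° × 72704.1 ≈ 2181.12 m east–west.
That is 2181.12 m = 2.1811 km.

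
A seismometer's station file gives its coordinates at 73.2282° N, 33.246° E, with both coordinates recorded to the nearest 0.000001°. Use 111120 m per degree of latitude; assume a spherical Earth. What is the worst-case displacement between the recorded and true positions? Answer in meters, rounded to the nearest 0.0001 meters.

0.0578 meters

Rounding to 6 decimal places leaves each coordinate within ±5e-07° of the true value.
Latitude error → 5e-07 × 111120 = 0.05556 m along the meridian.
East–west component at 73.2282°: 5e-07° × 111120 × cos 73.2282° ≈ 5e-07 × 32064.9 ≈ 0.0160324 m.
Combining orthogonally: (0.05556² + 0.0160324²)^½ ≈ 0.0578269 m.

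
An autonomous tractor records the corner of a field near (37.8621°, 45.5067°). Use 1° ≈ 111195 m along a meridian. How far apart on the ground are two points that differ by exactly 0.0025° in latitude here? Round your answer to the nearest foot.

0.0025° × 111195 m/° = 277.988 m.
Converting: 277.988 m × 3.2808 ft/m ≈ 912.03 ft.

912 feet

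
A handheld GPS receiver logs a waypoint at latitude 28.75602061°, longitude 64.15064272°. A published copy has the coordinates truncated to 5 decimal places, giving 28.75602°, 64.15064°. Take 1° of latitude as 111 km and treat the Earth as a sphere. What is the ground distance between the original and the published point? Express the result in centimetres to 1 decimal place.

27.3 centimetres

Δlat = 28.75602061 − 28.75602 = +0.00000061°; Δlon = 64.15064272 − 64.15064 = +0.00000272°.
N–S: 0.00000061° × 111000 m/° = 0.06771 m.
E–W at 28.756°: 0.00000272° × 111000 × cos 28.756° = 0.00000272 × 111000 × 0.8767 ≈ 0.264686 m.
Hypotenuse of the two orthogonal shifts: √(0.06771² + 0.264686²) = 0.273209 m.
That is 0.273209 m = 27.321 cm.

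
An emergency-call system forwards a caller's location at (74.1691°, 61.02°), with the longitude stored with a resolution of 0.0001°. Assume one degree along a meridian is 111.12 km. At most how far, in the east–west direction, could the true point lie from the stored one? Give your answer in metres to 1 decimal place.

With a 0.0001° grid the true value lies within half a step, ±0.0001°/2 = ±5e-05°, of the stored one.
One degree of longitude at 74.1691° is 111120 × cos 74.1691° ≈ 111120 × 0.2728 = 30313.4 m.
So at most 5e-05° × 30313.4 ≈ 1.51567 m east–west.

1.5 metres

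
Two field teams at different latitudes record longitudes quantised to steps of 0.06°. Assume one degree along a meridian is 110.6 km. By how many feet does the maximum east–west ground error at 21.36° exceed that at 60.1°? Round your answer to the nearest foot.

With a 0.06° grid the true value lies within half a step, ±0.06°/2 = ±0.03°, of the stored one.
At 21.36°: 0.03° × 110600 × cos 21.36° = 0.03 × 110600 × 0.9313 ≈ 3090.1 m.
Error at 60.1° = 0.03° × 110600 × cos 60.1° ≈ 3318 × 0.4985 = 1654 m.
So the lower-latitude error exceeds the higher by 3090.1 − 1654 = 1436.1 m.
In feet: 1436.11 m ÷ 0.3048 ≈ 4711.6 ft.

4712 feet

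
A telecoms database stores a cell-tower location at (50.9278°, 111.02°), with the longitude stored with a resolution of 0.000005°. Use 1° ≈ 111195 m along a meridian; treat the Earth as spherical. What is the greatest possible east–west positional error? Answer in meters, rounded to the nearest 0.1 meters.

0.2 meters

With a 0.000005° grid the true value lies within half a step, ±0.000005°/2 = ±2.5e-06°, of the stored one.
Parallels shrink by cos φ, so at 50.9278° a degree of longitude is 111195 × 0.6303 ≈ 70086.1 m.
So at most 2.5e-06° × 70086.1 ≈ 0.175215 m east–west.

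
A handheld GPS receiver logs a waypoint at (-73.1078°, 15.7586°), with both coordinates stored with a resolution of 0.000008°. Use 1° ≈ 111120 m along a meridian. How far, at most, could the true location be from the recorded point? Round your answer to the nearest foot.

With a 0.000008° grid the true value lies within half a step, ±0.000008°/2 = ±4e-06°, of the stored one.
Latitude error → 4e-06 × 111120 = 0.44448 m along the meridian.
Longitude error → 4e-06 × 111120 × cos 73.1078° = 4e-06 × 111120 × 0.2906 ≈ 0.129153 m.
The two errors are perpendicular, so the maximum displacement is √(0.44448² + 0.129153²) ≈ 0.462864 m.
Converting: 0.462864 m × 3.2808 ft/m ≈ 1.5186 ft.

2 feet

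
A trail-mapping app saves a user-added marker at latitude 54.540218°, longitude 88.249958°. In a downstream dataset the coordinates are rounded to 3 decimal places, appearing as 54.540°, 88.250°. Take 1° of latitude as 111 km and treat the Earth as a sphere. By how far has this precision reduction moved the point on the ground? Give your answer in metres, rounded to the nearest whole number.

Δlat = 54.540218 − 54.540 = +0.000218°; Δlon = 88.249958 − 88.250 = -0.000042°.
N–S: 0.000218° × 111000 m/° = 24.198 m.
East–west at this latitude: -0.000042° × 111000 × cos 54.54° ≈ -0.000042 × 64394.9 = -2.70459 m.
Combined displacement = (24.198² + 2.70459²)^½ ≈ 24.3487 m.

24 metres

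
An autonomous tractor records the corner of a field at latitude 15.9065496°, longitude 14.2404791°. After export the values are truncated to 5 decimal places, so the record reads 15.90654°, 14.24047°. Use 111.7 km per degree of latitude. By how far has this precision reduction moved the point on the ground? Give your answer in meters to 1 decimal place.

1.5 meters

The latitude changed by +0.0000096° and the longitude by +0.0000091°.
North–south shift: 0.0000096 × 111700 = 1.07232 m.
East–west at this latitude: 0.0000091° × 111700 × cos 15.9065° ≈ 0.0000091 × 107423 = 0.977549 m.
Hypotenuse of the two orthogonal shifts: √(1.07232² + 0.977549²) = 1.45102 m.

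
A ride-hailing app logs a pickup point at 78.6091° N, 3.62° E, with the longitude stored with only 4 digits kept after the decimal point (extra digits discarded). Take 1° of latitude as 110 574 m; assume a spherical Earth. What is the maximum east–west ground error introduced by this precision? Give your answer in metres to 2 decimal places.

Truncating at 4 decimal places can drop up to a full unit in the last place, so the longitude may be off by as much as 0.0001°.
At latitude 78.6091° a degree of longitude spans 110574 m × cos 78.6091° = 110574 × 0.1975 ≈ 21838.5 m.
Maximum E–W displacement: 0.0001 × 21838.5 = 2.18385 m.

2.18 metres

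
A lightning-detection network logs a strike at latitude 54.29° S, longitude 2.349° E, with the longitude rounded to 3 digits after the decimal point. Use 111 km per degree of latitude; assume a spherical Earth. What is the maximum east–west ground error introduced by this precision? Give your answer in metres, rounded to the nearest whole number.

32 metres

Rounding to 3 decimal places leaves the longitude within ±0.0005° of the true value.
Parallels shrink by cos φ, so at 54.29° a degree of longitude is 111000 × 0.5837 ≈ 64788.8 m.
Maximum E–W displacement: 0.0005 × 64788.8 = 32.3944 m.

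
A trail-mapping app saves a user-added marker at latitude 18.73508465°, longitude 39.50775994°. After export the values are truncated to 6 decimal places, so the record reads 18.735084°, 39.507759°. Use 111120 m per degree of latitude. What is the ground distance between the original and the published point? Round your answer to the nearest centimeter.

The latitude changed by +0.00000065° and the longitude by +0.00000094°.
N–S: 0.00000065° × 111120 m/° = 0.072228 m.
East–west at this latitude: 0.00000094° × 111120 × cos 18.7351° ≈ 0.00000094 × 105232 = 0.0989182 m.
Distance: √(0.072228² + 0.0989182²) ≈ 0.122481 m.
That is 0.122481 m = 12.248 cm.

12 centimeters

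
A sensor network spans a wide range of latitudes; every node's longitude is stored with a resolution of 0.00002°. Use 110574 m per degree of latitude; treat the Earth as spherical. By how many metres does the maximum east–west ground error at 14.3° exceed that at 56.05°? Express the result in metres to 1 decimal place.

0.5 metres

With a 0.00002° grid the true value lies within half a step, ±0.00002°/2 = ±1e-05°, of the stored one.
Error at 14.3° = 1e-05° × 110574 × cos 14.3° ≈ 1.1057 × 0.9690 = 1.0715 m.
At 56.05°: 1e-05° × 110574 × cos 56.05° = 1e-05 × 110574 × 0.5585 ≈ 0.61752 m.
So the lower-latitude error exceeds the higher by 1.0715 − 0.61752 = 0.45396 m.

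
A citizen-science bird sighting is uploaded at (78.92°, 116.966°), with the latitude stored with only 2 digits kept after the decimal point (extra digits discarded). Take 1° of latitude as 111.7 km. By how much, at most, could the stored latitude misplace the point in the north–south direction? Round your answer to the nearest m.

Truncating at 2 decimal places can drop up to a full unit in the last place, so the latitude may be off by as much as 0.01°.
North–south distance: 0.01° × 111700 m/° = 1117 m.

1117 m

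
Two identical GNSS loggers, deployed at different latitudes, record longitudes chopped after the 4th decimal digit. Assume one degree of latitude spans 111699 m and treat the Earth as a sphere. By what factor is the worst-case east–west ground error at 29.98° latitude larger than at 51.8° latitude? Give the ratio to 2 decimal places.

Truncating at 4 decimal places can drop up to a full unit in the last place, so the longitude may be off by as much as 0.0001°.
Error at 29.98° = 0.0001° × 111699 × cos 29.98° ≈ 11.17 × 0.8662 = 9.6754 m.
Error at 51.8° = 0.0001° × 111699 × cos 51.8° ≈ 11.17 × 0.6184 = 6.9076 m.
Ratio: 9.6754 / 6.9076 = cos 29.98° / cos 51.8° ≈ 1.4007.

1.40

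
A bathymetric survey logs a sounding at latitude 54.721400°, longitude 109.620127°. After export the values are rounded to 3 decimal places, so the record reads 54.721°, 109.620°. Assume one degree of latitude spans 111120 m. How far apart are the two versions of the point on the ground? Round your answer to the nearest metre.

45 metres

Δlat = 54.721400 − 54.721 = +0.000400°; Δlon = 109.620127 − 109.620 = +0.000127°.
N–S: 0.000400° × 111120 m/° = 44.448 m.
East–west at this latitude: 0.000127° × 111120 × cos 54.721° ≈ 0.000127 × 64178.3 = 8.15064 m.
Hypotenuse of the two orthogonal shifts: √(44.448² + 8.15064²) = 45.1891 m.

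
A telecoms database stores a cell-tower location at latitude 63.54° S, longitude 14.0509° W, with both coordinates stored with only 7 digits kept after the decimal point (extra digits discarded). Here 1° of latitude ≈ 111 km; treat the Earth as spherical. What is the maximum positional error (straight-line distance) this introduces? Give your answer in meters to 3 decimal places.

Truncating at 7 decimal places can drop up to a full unit in the last place, so each coordinate may be off by as much as 1e-07°.
North–south component: 1e-07° × 111000 = 0.0111 m.
E–W at 63.54°: 1e-07° × 111000 × cos 63.54° = 1e-07 × 111000 × 0.4456 ≈ 0.00494586 m.
The two errors are perpendicular, so the maximum displacement is √(0.0111² + 0.00494586²) ≈ 0.012152 m.

0.012 meters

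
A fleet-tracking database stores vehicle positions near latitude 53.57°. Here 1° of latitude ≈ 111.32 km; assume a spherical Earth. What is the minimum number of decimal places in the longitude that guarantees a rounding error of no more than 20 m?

At 53.57° one degree of longitude covers 111320 × cos 53.57° ≈ 111320 × 0.5938 ≈ 66106.3 m.
Rounding to N decimal places gives at most 0.5 × 10⁻ᴺ degrees of error, i.e. 0.5 × 10⁻ᴺ × 66106.3 m.
Setting 33053.1 × 10⁻ᴺ ≤ 20 gives 10ᴺ ≥ 1653, i.e. N ≥ 3.22.
At 3 places the error can reach 33.1 m, but 4 places keeps it to 3.31 m.

4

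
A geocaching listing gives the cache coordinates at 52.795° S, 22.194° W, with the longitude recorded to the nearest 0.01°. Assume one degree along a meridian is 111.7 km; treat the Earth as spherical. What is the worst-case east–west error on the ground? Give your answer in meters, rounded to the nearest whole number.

338 meters

Rounding to 2 decimal places leaves the longitude within ±0.005° of the true value.
At latitude 52.795° a degree of longitude spans 111700 m × cos 52.795° = 111700 × 0.6047 ≈ 67541.5 m.
East–west error: 0.005° × 67541.5 m/° ≈ 337.707 m.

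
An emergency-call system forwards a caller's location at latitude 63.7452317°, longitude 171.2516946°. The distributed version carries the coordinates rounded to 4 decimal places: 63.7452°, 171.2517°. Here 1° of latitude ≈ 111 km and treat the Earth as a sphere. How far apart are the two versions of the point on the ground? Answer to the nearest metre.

The latitude changed by +0.0000317° and the longitude by -0.0000054°.
North–south shift: 0.0000317 × 111000 = 3.5187 m.
E–W at 63.7452°: -0.0000054° × 111000 × cos 63.7452° = -0.0000054 × 111000 × 0.4424 ≈ -0.265153 m.
Combined displacement = (3.5187² + 0.265153²)^½ ≈ 3.52868 m.

4 metres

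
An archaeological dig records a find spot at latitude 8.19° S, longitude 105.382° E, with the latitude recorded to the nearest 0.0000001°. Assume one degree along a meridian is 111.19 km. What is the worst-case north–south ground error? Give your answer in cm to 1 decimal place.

Rounding to 7 decimal places leaves the latitude within ±5e-08° of the true value.
North–south distance: 5e-08° × 111190 m/° = 0.0055595 m.
That is 0.0055595 m = 0.55595 cm.

0.6 cm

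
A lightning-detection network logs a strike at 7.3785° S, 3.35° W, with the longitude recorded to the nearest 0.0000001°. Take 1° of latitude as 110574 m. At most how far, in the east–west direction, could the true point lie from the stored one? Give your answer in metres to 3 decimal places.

0.005 metres

Rounding to 7 decimal places leaves the longitude within ±5e-08° of the true value.
Parallels shrink by cos φ, so at 7.3785° a degree of longitude is 110574 × 0.9917 ≈ 109658 m.
Maximum E–W displacement: 5e-08 × 109658 = 0.00548292 m.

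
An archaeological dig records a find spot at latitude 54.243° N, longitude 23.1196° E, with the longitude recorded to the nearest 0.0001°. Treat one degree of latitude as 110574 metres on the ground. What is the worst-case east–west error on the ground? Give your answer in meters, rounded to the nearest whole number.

3 meters

Rounding to 4 decimal places leaves the longitude within ±5e-05° of the true value.
One degree of longitude at 54.243° is 110574 × cos 54.243° ≈ 110574 × 0.5843 = 64613.8 m.
So at most 5e-05° × 64613.8 ≈ 3.23069 m east–west.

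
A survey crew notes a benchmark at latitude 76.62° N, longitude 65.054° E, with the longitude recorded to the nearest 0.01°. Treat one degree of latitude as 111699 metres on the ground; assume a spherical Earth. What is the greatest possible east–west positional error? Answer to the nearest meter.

129 meters

Rounding to 2 decimal places leaves the longitude within ±0.005° of the true value.
At latitude 76.62° a degree of longitude spans 111699 m × cos 76.62° = 111699 × 0.2314 ≈ 25848.1 m.
So at most 0.005° × 25848.1 ≈ 129.24 m east–west.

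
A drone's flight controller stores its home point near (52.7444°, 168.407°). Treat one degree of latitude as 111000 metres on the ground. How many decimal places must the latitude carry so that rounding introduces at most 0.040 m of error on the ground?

One degree of latitude covers 111000 m.
With N decimal places the half-ulp bound is 0.5·10⁻ᴺ°, or 0.5·10⁻ᴺ × 111000 m on the ground.
Need 0.5 × 111000 × 10⁻ᴺ ≤ 0.040 → 10⁻ᴺ ≤ 7.207e-07, so N ≥ 6.14.
N = 6 would give 0.0555 m (too coarse); N = 7 gives 0.00555 m ≤ 0.040 m.

7 decimal places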